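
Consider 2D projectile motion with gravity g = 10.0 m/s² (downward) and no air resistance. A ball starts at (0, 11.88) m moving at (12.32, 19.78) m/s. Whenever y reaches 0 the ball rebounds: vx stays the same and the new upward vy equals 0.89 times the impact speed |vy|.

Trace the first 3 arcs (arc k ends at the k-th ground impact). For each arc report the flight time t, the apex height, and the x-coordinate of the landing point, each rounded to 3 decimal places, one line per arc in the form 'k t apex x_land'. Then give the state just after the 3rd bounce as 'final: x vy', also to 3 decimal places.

Arc 1: start y=11.880, vy=19.780 → t=4.486, apex=31.442, x_land=55.264, impact vy=-25.077
  bounce: vy ← 0.89·25.077 = 22.318
Arc 2: start y=0.000, vy=22.318 → t=4.464, apex=24.906, x_land=110.256, impact vy=-22.318
  bounce: vy ← 0.89·22.318 = 19.863
Arc 3: start y=0.000, vy=19.863 → t=3.973, apex=19.728, x_land=159.200, impact vy=-19.863
  bounce: vy ← 0.89·19.863 = 17.678

1 4.486 31.442 55.264
2 4.464 24.906 110.256
3 3.973 19.728 159.200
final: 159.200 17.678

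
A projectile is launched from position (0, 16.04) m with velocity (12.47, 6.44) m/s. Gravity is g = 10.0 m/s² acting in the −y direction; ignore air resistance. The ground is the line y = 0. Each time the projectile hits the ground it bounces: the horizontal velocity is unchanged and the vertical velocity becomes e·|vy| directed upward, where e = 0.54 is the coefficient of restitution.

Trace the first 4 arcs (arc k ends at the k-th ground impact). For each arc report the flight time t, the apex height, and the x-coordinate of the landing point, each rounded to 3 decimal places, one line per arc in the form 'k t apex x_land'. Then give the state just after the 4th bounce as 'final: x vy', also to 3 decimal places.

Arc 1: start y=16.040, vy=6.440 → t=2.547, apex=18.114, x_land=31.765, impact vy=-19.033
  bounce: vy ← 0.54·19.033 = 10.278
Arc 2: start y=0.000, vy=10.278 → t=2.056, apex=5.282, x_land=57.399, impact vy=-10.278
  bounce: vy ← 0.54·10.278 = 5.550
Arc 3: start y=0.000, vy=5.550 → t=1.110, apex=1.540, x_land=71.241, impact vy=-5.550
  bounce: vy ← 0.54·5.550 = 2.997
Arc 4: start y=0.000, vy=2.997 → t=0.599, apex=0.449, x_land=78.716, impact vy=-2.997
  bounce: vy ← 0.54·2.997 = 1.618

1 2.547 18.114 31.765
2 2.056 5.282 57.399
3 1.110 1.540 71.241
4 0.599 0.449 78.716
final: 78.716 1.618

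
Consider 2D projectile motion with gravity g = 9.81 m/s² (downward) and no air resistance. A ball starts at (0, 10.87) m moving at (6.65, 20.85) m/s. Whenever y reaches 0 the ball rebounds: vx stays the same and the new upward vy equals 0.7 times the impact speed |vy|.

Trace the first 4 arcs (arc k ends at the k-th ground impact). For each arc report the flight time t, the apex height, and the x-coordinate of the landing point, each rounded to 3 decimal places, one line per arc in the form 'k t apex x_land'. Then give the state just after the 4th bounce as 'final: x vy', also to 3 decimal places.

1 4.720 33.027 31.390
2 3.633 16.183 55.548
3 2.543 7.930 72.459
4 1.780 3.886 84.296
final: 84.296 6.112

Arc 1: start y=10.870, vy=20.850 → t=4.720, apex=33.027, x_land=31.390, impact vy=-25.456
  bounce: vy ← 0.7·25.456 = 17.819
Arc 2: start y=0.000, vy=17.819 → t=3.633, apex=16.183, x_land=55.548, impact vy=-17.819
  bounce: vy ← 0.7·17.819 = 12.473
Arc 3: start y=0.000, vy=12.473 → t=2.543, apex=7.930, x_land=72.459, impact vy=-12.473
  bounce: vy ← 0.7·12.473 = 8.731
Arc 4: start y=0.000, vy=8.731 → t=1.780, apex=3.886, x_land=84.296, impact vy=-8.731
  bounce: vy ← 0.7·8.731 = 6.112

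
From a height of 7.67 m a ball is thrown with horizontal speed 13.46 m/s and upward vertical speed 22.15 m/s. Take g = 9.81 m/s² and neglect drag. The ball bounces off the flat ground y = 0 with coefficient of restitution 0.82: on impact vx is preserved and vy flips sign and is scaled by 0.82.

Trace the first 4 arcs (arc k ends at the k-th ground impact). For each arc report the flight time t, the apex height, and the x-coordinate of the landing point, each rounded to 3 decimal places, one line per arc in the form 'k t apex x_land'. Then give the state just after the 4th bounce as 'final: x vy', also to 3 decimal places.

Arc 1: start y=7.670, vy=22.150 → t=4.839, apex=32.676, x_land=65.132, impact vy=-25.320
  bounce: vy ← 0.82·25.320 = 20.762
Arc 2: start y=0.000, vy=20.762 → t=4.233, apex=21.972, x_land=122.107, impact vy=-20.762
  bounce: vy ← 0.82·20.762 = 17.025
Arc 3: start y=0.000, vy=17.025 → t=3.471, apex=14.774, x_land=168.827, impact vy=-17.025
  bounce: vy ← 0.82·17.025 = 13.961
Arc 4: start y=0.000, vy=13.961 → t=2.846, apex=9.934, x_land=207.137, impact vy=-13.961
  bounce: vy ← 0.82·13.961 = 11.448

1 4.839 32.676 65.132
2 4.233 21.972 122.107
3 3.471 14.774 168.827
4 2.846 9.934 207.137
final: 207.137 11.448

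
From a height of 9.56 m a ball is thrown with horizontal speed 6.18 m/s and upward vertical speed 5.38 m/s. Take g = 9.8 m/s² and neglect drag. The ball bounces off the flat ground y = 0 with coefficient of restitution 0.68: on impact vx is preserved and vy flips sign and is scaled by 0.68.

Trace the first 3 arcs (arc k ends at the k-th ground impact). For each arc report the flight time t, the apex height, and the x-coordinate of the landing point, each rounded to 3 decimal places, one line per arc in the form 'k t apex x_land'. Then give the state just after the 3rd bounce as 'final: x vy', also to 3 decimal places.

Arc 1: start y=9.560, vy=5.380 → t=2.050, apex=11.037, x_land=12.668, impact vy=-14.708
  bounce: vy ← 0.68·14.708 = 10.001
Arc 2: start y=0.000, vy=10.001 → t=2.041, apex=5.103, x_land=25.282, impact vy=-10.001
  bounce: vy ← 0.68·10.001 = 6.801
Arc 3: start y=0.000, vy=6.801 → t=1.388, apex=2.360, x_land=33.859, impact vy=-6.801
  bounce: vy ← 0.68·6.801 = 4.625

1 2.050 11.037 12.668
2 2.041 5.103 25.282
3 1.388 2.360 33.859
final: 33.859 4.625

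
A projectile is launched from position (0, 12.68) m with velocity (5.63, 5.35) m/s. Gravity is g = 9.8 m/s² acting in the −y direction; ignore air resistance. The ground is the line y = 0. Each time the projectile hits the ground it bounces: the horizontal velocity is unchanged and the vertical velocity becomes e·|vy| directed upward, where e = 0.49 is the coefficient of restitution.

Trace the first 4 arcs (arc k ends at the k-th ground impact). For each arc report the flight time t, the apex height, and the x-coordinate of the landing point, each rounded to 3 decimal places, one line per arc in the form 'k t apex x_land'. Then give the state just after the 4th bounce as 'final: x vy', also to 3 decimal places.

Arc 1: start y=12.680, vy=5.350 → t=2.245, apex=14.140, x_land=12.638, impact vy=-16.648
  bounce: vy ← 0.49·16.648 = 8.157
Arc 2: start y=0.000, vy=8.157 → t=1.665, apex=3.395, x_land=22.010, impact vy=-8.157
  bounce: vy ← 0.49·8.157 = 3.997
Arc 3: start y=0.000, vy=3.997 → t=0.816, apex=0.815, x_land=26.603, impact vy=-3.997
  bounce: vy ← 0.49·3.997 = 1.959
Arc 4: start y=0.000, vy=1.959 → t=0.400, apex=0.196, x_land=28.853, impact vy=-1.959
  bounce: vy ← 0.49·1.959 = 0.960

1 2.245 14.140 12.638
2 1.665 3.395 22.010
3 0.816 0.815 26.603
4 0.400 0.196 28.853
final: 28.853 0.960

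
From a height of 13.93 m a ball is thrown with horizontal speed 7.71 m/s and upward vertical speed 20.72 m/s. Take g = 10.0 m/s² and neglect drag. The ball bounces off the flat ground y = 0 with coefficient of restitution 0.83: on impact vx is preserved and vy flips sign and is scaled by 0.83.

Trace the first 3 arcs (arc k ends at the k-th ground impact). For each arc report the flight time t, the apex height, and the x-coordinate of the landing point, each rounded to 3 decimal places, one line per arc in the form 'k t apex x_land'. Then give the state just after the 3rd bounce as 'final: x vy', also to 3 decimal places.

1 4.733 35.396 36.489
2 4.417 24.384 70.542
3 3.666 16.798 98.806
final: 98.806 15.213

Arc 1: start y=13.930, vy=20.720 → t=4.733, apex=35.396, x_land=36.489, impact vy=-26.607
  bounce: vy ← 0.83·26.607 = 22.084
Arc 2: start y=0.000, vy=22.084 → t=4.417, apex=24.384, x_land=70.542, impact vy=-22.084
  bounce: vy ← 0.83·22.084 = 18.329
Arc 3: start y=0.000, vy=18.329 → t=3.666, apex=16.798, x_land=98.806, impact vy=-18.329
  bounce: vy ← 0.83·18.329 = 15.213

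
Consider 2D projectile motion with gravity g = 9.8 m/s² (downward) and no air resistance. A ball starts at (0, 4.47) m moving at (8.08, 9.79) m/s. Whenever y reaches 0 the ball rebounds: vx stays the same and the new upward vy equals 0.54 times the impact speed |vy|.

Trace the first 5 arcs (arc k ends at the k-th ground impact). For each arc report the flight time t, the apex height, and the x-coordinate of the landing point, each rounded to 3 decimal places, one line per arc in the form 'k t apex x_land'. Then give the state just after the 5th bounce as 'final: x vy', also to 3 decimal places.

Arc 1: start y=4.470, vy=9.790 → t=2.381, apex=9.360, x_land=19.239, impact vy=-13.545
  bounce: vy ← 0.54·13.545 = 7.314
Arc 2: start y=0.000, vy=7.314 → t=1.493, apex=2.729, x_land=31.300, impact vy=-7.314
  bounce: vy ← 0.54·7.314 = 3.950
Arc 3: start y=0.000, vy=3.950 → t=0.806, apex=0.796, x_land=37.813, impact vy=-3.950
  bounce: vy ← 0.54·3.950 = 2.133
Arc 4: start y=0.000, vy=2.133 → t=0.435, apex=0.232, x_land=41.330, impact vy=-2.133
  bounce: vy ← 0.54·2.133 = 1.152
Arc 5: start y=0.000, vy=1.152 → t=0.235, apex=0.068, x_land=43.229, impact vy=-1.152
  bounce: vy ← 0.54·1.152 = 0.622

1 2.381 9.360 19.239
2 1.493 2.729 31.300
3 0.806 0.796 37.813
4 0.435 0.232 41.330
5 0.235 0.068 43.229
final: 43.229 0.622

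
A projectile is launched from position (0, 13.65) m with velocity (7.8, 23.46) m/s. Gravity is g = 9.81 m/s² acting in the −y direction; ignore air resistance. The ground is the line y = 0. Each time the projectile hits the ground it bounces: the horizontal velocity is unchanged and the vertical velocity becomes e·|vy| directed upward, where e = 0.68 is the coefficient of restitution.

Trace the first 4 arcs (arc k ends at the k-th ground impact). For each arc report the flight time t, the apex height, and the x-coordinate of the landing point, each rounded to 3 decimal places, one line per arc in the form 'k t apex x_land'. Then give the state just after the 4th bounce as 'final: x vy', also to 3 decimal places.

1 5.307 41.702 41.396
2 3.965 19.283 72.327
3 2.697 8.916 93.360
4 1.834 4.123 107.662
final: 107.662 6.116

Arc 1: start y=13.650, vy=23.460 → t=5.307, apex=41.702, x_land=41.396, impact vy=-28.604
  bounce: vy ← 0.68·28.604 = 19.451
Arc 2: start y=0.000, vy=19.451 → t=3.965, apex=19.283, x_land=72.327, impact vy=-19.451
  bounce: vy ← 0.68·19.451 = 13.226
Arc 3: start y=0.000, vy=13.226 → t=2.697, apex=8.916, x_land=93.360, impact vy=-13.226
  bounce: vy ← 0.68·13.226 = 8.994
Arc 4: start y=0.000, vy=8.994 → t=1.834, apex=4.123, x_land=107.662, impact vy=-8.994
  bounce: vy ← 0.68·8.994 = 6.116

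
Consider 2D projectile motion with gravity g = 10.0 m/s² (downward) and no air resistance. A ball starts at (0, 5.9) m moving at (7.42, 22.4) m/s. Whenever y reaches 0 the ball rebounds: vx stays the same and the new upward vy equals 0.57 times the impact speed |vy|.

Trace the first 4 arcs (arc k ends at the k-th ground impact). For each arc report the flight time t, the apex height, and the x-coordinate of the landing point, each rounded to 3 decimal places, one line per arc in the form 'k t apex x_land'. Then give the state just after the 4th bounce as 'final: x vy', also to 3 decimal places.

Arc 1: start y=5.900, vy=22.400 → t=4.729, apex=30.988, x_land=35.093, impact vy=-24.895
  bounce: vy ← 0.57·24.895 = 14.190
Arc 2: start y=0.000, vy=14.190 → t=2.838, apex=10.068, x_land=56.151, impact vy=-14.190
  bounce: vy ← 0.57·14.190 = 8.088
Arc 3: start y=0.000, vy=8.088 → t=1.618, apex=3.271, x_land=68.154, impact vy=-8.088
  bounce: vy ← 0.57·8.088 = 4.610
Arc 4: start y=0.000, vy=4.610 → t=0.922, apex=1.063, x_land=74.996, impact vy=-4.610
  bounce: vy ← 0.57·4.610 = 2.628

1 4.729 30.988 35.093
2 2.838 10.068 56.151
3 1.618 3.271 68.154
4 0.922 1.063 74.996
final: 74.996 2.628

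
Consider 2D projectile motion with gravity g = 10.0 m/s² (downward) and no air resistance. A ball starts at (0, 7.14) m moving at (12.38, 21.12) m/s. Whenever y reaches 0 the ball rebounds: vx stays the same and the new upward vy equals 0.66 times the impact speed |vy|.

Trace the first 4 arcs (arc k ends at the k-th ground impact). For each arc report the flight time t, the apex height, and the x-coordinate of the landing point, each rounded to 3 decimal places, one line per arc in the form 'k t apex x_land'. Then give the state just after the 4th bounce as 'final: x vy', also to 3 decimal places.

1 4.539 29.443 56.188
2 3.203 12.825 95.843
3 2.114 5.587 122.016
4 1.395 2.434 139.289
final: 139.289 4.604

Arc 1: start y=7.140, vy=21.120 → t=4.539, apex=29.443, x_land=56.188, impact vy=-24.266
  bounce: vy ← 0.66·24.266 = 16.016
Arc 2: start y=0.000, vy=16.016 → t=3.203, apex=12.825, x_land=95.843, impact vy=-16.016
  bounce: vy ← 0.66·16.016 = 10.570
Arc 3: start y=0.000, vy=10.570 → t=2.114, apex=5.587, x_land=122.016, impact vy=-10.570
  bounce: vy ← 0.66·10.570 = 6.976
Arc 4: start y=0.000, vy=6.976 → t=1.395, apex=2.434, x_land=139.289, impact vy=-6.976
  bounce: vy ← 0.66·6.976 = 4.604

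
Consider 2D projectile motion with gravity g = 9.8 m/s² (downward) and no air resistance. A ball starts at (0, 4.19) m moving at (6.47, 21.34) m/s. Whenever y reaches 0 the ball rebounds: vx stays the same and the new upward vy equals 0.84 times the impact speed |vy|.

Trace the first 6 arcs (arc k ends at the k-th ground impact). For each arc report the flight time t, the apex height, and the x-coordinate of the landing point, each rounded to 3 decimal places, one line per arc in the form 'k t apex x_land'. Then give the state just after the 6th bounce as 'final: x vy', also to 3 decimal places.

1 4.543 27.424 29.395
2 3.974 19.351 55.110
3 3.339 13.654 76.711
4 2.804 9.634 94.855
5 2.356 6.798 110.096
6 1.979 4.797 122.899
final: 122.899 8.145

Arc 1: start y=4.190, vy=21.340 → t=4.543, apex=27.424, x_land=29.395, impact vy=-23.184
  bounce: vy ← 0.84·23.184 = 19.475
Arc 2: start y=0.000, vy=19.475 → t=3.974, apex=19.351, x_land=55.110, impact vy=-19.475
  bounce: vy ← 0.84·19.475 = 16.359
Arc 3: start y=0.000, vy=16.359 → t=3.339, apex=13.654, x_land=76.711, impact vy=-16.359
  bounce: vy ← 0.84·16.359 = 13.742
Arc 4: start y=0.000, vy=13.742 → t=2.804, apex=9.634, x_land=94.855, impact vy=-13.742
  bounce: vy ← 0.84·13.742 = 11.543
Arc 5: start y=0.000, vy=11.543 → t=2.356, apex=6.798, x_land=110.096, impact vy=-11.543
  bounce: vy ← 0.84·11.543 = 9.696
Arc 6: start y=0.000, vy=9.696 → t=1.979, apex=4.797, x_land=122.899, impact vy=-9.696
  bounce: vy ← 0.84·9.696 = 8.145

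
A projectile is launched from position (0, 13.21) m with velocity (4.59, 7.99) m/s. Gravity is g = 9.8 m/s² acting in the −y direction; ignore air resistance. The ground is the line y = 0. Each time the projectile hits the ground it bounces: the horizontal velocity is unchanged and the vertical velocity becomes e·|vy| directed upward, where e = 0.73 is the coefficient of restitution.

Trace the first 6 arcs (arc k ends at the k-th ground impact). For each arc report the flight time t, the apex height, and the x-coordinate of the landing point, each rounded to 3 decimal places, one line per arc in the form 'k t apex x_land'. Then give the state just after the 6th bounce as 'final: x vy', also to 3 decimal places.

Arc 1: start y=13.210, vy=7.990 → t=2.649, apex=16.467, x_land=12.157, impact vy=-17.965
  bounce: vy ← 0.73·17.965 = 13.115
Arc 2: start y=0.000, vy=13.115 → t=2.676, apex=8.775, x_land=24.442, impact vy=-13.115
  bounce: vy ← 0.73·13.115 = 9.574
Arc 3: start y=0.000, vy=9.574 → t=1.954, apex=4.676, x_land=33.410, impact vy=-9.574
  bounce: vy ← 0.73·9.574 = 6.989
Arc 4: start y=0.000, vy=6.989 → t=1.426, apex=2.492, x_land=39.956, impact vy=-6.989
  bounce: vy ← 0.73·6.989 = 5.102
Arc 5: start y=0.000, vy=5.102 → t=1.041, apex=1.328, x_land=44.736, impact vy=-5.102
  bounce: vy ← 0.73·5.102 = 3.724
Arc 6: start y=0.000, vy=3.724 → t=0.760, apex=0.708, x_land=48.224, impact vy=-3.724
  bounce: vy ← 0.73·3.724 = 2.719

1 2.649 16.467 12.157
2 2.676 8.775 24.442
3 1.954 4.676 33.410
4 1.426 2.492 39.956
5 1.041 1.328 44.736
6 0.760 0.708 48.224
final: 48.224 2.719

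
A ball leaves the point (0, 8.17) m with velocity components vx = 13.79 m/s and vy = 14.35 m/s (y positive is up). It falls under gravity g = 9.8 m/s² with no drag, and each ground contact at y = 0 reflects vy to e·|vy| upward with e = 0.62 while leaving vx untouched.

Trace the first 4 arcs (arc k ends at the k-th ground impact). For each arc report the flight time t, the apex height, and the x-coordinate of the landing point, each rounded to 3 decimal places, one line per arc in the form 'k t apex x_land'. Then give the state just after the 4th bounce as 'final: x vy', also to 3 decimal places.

Arc 1: start y=8.170, vy=14.350 → t=3.417, apex=18.676, x_land=47.115, impact vy=-19.133
  bounce: vy ← 0.62·19.133 = 11.862
Arc 2: start y=0.000, vy=11.862 → t=2.421, apex=7.179, x_land=80.498, impact vy=-11.862
  bounce: vy ← 0.62·11.862 = 7.355
Arc 3: start y=0.000, vy=7.355 → t=1.501, apex=2.760, x_land=101.196, impact vy=-7.355
  bounce: vy ← 0.62·7.355 = 4.560
Arc 4: start y=0.000, vy=4.560 → t=0.931, apex=1.061, x_land=114.029, impact vy=-4.560
  bounce: vy ← 0.62·4.560 = 2.827

1 3.417 18.676 47.115
2 2.421 7.179 80.498
3 1.501 2.760 101.196
4 0.931 1.061 114.029
final: 114.029 2.827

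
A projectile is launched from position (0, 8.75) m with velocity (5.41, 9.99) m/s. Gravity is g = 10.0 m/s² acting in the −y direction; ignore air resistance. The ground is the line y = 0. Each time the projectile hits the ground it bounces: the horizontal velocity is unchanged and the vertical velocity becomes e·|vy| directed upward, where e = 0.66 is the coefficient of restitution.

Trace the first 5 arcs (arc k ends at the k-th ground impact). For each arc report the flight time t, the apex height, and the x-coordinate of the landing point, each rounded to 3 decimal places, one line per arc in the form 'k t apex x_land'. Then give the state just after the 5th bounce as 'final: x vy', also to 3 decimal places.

1 2.657 13.740 14.373
2 2.188 5.985 26.211
3 1.444 2.607 34.024
4 0.953 1.136 39.181
5 0.629 0.495 42.584
final: 42.584 2.076

Arc 1: start y=8.750, vy=9.990 → t=2.657, apex=13.740, x_land=14.373, impact vy=-16.577
  bounce: vy ← 0.66·16.577 = 10.941
Arc 2: start y=0.000, vy=10.941 → t=2.188, apex=5.985, x_land=26.211, impact vy=-10.941
  bounce: vy ← 0.66·10.941 = 7.221
Arc 3: start y=0.000, vy=7.221 → t=1.444, apex=2.607, x_land=34.024, impact vy=-7.221
  bounce: vy ← 0.66·7.221 = 4.766
Arc 4: start y=0.000, vy=4.766 → t=0.953, apex=1.136, x_land=39.181, impact vy=-4.766
  bounce: vy ← 0.66·4.766 = 3.145
Arc 5: start y=0.000, vy=3.145 → t=0.629, apex=0.495, x_land=42.584, impact vy=-3.145
  bounce: vy ← 0.66·3.145 = 2.076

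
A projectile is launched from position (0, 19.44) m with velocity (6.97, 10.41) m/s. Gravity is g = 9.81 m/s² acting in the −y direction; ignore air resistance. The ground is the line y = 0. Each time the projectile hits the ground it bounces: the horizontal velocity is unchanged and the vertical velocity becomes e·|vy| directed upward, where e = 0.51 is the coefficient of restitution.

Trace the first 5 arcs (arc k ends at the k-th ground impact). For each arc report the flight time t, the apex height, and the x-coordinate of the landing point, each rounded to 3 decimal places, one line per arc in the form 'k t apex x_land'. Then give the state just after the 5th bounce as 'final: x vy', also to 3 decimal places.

Arc 1: start y=19.440, vy=10.410 → t=3.317, apex=24.963, x_land=23.120, impact vy=-22.131
  bounce: vy ← 0.51·22.131 = 11.287
Arc 2: start y=0.000, vy=11.287 → t=2.301, apex=6.493, x_land=39.159, impact vy=-11.287
  bounce: vy ← 0.51·11.287 = 5.756
Arc 3: start y=0.000, vy=5.756 → t=1.174, apex=1.689, x_land=47.339, impact vy=-5.756
  bounce: vy ← 0.51·5.756 = 2.936
Arc 4: start y=0.000, vy=2.936 → t=0.599, apex=0.439, x_land=51.510, impact vy=-2.936
  bounce: vy ← 0.51·2.936 = 1.497
Arc 5: start y=0.000, vy=1.497 → t=0.305, apex=0.114, x_land=53.638, impact vy=-1.497
  bounce: vy ← 0.51·1.497 = 0.764

1 3.317 24.963 23.120
2 2.301 6.493 39.159
3 1.174 1.689 47.339
4 0.599 0.439 51.510
5 0.305 0.114 53.638
final: 53.638 0.764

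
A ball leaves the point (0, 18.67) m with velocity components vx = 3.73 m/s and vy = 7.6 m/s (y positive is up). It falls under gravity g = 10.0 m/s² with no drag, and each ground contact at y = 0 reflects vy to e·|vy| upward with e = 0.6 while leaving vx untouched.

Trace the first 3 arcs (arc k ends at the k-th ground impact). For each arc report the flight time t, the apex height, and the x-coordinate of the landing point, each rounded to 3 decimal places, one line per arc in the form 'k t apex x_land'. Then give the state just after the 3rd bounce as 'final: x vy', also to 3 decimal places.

1 2.836 21.558 10.580
2 2.492 7.761 19.874
3 1.495 2.794 25.451
final: 25.451 4.485

Arc 1: start y=18.670, vy=7.600 → t=2.836, apex=21.558, x_land=10.580, impact vy=-20.764
  bounce: vy ← 0.6·20.764 = 12.459
Arc 2: start y=0.000, vy=12.459 → t=2.492, apex=7.761, x_land=19.874, impact vy=-12.459
  bounce: vy ← 0.6·12.459 = 7.475
Arc 3: start y=0.000, vy=7.475 → t=1.495, apex=2.794, x_land=25.451, impact vy=-7.475
  bounce: vy ← 0.6·7.475 = 4.485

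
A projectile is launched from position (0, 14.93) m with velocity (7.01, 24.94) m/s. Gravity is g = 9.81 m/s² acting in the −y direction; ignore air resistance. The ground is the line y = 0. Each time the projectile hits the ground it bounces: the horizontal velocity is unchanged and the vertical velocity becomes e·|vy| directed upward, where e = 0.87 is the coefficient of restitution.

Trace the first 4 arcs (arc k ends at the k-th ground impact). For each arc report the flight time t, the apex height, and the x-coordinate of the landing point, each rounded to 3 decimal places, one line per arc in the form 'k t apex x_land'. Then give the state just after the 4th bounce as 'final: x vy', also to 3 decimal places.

1 5.626 46.633 39.436
2 5.365 35.296 77.045
3 4.668 26.716 109.765
4 4.061 20.221 138.231
final: 138.231 17.329

Arc 1: start y=14.930, vy=24.940 → t=5.626, apex=46.633, x_land=39.436, impact vy=-30.248
  bounce: vy ← 0.87·30.248 = 26.316
Arc 2: start y=0.000, vy=26.316 → t=5.365, apex=35.296, x_land=77.045, impact vy=-26.316
  bounce: vy ← 0.87·26.316 = 22.895
Arc 3: start y=0.000, vy=22.895 → t=4.668, apex=26.716, x_land=109.765, impact vy=-22.895
  bounce: vy ← 0.87·22.895 = 19.918
Arc 4: start y=0.000, vy=19.918 → t=4.061, apex=20.221, x_land=138.231, impact vy=-19.918
  bounce: vy ← 0.87·19.918 = 17.329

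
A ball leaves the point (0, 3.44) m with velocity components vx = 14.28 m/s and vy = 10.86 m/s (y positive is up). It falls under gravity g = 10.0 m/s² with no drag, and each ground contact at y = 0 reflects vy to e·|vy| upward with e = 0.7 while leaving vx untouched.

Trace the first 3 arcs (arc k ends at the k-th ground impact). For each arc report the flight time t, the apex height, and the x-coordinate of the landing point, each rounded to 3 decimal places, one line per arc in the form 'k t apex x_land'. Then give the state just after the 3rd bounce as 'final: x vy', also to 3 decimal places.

Arc 1: start y=3.440, vy=10.860 → t=2.453, apex=9.337, x_land=35.022, impact vy=-13.665
  bounce: vy ← 0.7·13.665 = 9.566
Arc 2: start y=0.000, vy=9.566 → t=1.913, apex=4.575, x_land=62.342, impact vy=-9.566
  bounce: vy ← 0.7·9.566 = 6.696
Arc 3: start y=0.000, vy=6.696 → t=1.339, apex=2.242, x_land=81.465, impact vy=-6.696
  bounce: vy ← 0.7·6.696 = 4.687

1 2.453 9.337 35.022
2 1.913 4.575 62.342
3 1.339 2.242 81.465
final: 81.465 4.687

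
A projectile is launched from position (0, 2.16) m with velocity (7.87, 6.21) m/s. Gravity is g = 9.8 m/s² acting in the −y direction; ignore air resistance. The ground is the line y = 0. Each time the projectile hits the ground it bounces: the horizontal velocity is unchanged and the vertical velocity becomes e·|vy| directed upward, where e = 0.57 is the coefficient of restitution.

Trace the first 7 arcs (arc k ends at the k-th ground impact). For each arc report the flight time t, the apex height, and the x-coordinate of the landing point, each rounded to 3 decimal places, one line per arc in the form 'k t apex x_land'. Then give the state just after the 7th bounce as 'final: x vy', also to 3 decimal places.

Arc 1: start y=2.160, vy=6.210 → t=1.551, apex=4.128, x_land=12.210, impact vy=-8.994
  bounce: vy ← 0.57·8.994 = 5.127
Arc 2: start y=0.000, vy=5.127 → t=1.046, apex=1.341, x_land=20.444, impact vy=-5.127
  bounce: vy ← 0.57·5.127 = 2.922
Arc 3: start y=0.000, vy=2.922 → t=0.596, apex=0.436, x_land=25.138, impact vy=-2.922
  bounce: vy ← 0.57·2.922 = 1.666
Arc 4: start y=0.000, vy=1.666 → t=0.340, apex=0.142, x_land=27.813, impact vy=-1.666
  bounce: vy ← 0.57·1.666 = 0.949
Arc 5: start y=0.000, vy=0.949 → t=0.194, apex=0.046, x_land=29.338, impact vy=-0.949
  bounce: vy ← 0.57·0.949 = 0.541
Arc 6: start y=0.000, vy=0.541 → t=0.110, apex=0.015, x_land=30.207, impact vy=-0.541
  bounce: vy ← 0.57·0.541 = 0.308
Arc 7: start y=0.000, vy=0.308 → t=0.063, apex=0.005, x_land=30.703, impact vy=-0.308
  bounce: vy ← 0.57·0.308 = 0.176

1 1.551 4.128 12.210
2 1.046 1.341 20.444
3 0.596 0.436 25.138
4 0.340 0.142 27.813
5 0.194 0.046 29.338
6 0.110 0.015 30.207
7 0.063 0.005 30.703
final: 30.703 0.176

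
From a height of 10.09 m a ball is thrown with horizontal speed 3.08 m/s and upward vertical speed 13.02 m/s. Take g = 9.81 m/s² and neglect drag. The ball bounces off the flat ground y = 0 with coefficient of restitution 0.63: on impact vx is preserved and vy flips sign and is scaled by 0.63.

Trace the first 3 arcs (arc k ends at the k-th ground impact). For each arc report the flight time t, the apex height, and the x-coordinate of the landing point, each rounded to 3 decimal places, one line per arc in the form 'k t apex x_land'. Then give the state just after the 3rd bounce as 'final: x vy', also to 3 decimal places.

1 3.281 18.730 10.107
2 2.462 7.434 17.690
3 1.551 2.951 22.468
final: 22.468 4.793

Arc 1: start y=10.090, vy=13.020 → t=3.281, apex=18.730, x_land=10.107, impact vy=-19.170
  bounce: vy ← 0.63·19.170 = 12.077
Arc 2: start y=0.000, vy=12.077 → t=2.462, apex=7.434, x_land=17.690, impact vy=-12.077
  bounce: vy ← 0.63·12.077 = 7.609
Arc 3: start y=0.000, vy=7.609 → t=1.551, apex=2.951, x_land=22.468, impact vy=-7.609
  bounce: vy ← 0.63·7.609 = 4.793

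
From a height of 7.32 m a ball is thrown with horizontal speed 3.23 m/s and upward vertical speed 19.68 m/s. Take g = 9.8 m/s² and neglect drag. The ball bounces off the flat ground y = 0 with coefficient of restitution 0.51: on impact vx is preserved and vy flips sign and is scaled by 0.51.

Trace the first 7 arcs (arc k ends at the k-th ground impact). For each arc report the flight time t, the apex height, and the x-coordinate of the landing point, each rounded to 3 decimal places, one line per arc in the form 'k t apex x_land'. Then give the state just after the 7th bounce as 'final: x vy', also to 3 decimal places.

1 4.359 27.080 14.080
2 2.398 7.044 21.825
3 1.223 1.832 25.775
4 0.624 0.477 27.789
5 0.318 0.124 28.817
6 0.162 0.032 29.341
7 0.083 0.008 29.608
final: 29.608 0.207

Arc 1: start y=7.320, vy=19.680 → t=4.359, apex=27.080, x_land=14.080, impact vy=-23.039
  bounce: vy ← 0.51·23.039 = 11.750
Arc 2: start y=0.000, vy=11.750 → t=2.398, apex=7.044, x_land=21.825, impact vy=-11.750
  bounce: vy ← 0.51·11.750 = 5.992
Arc 3: start y=0.000, vy=5.992 → t=1.223, apex=1.832, x_land=25.775, impact vy=-5.992
  bounce: vy ← 0.51·5.992 = 3.056
Arc 4: start y=0.000, vy=3.056 → t=0.624, apex=0.477, x_land=27.789, impact vy=-3.056
  bounce: vy ← 0.51·3.056 = 1.559
Arc 5: start y=0.000, vy=1.559 → t=0.318, apex=0.124, x_land=28.817, impact vy=-1.559
  bounce: vy ← 0.51·1.559 = 0.795
Arc 6: start y=0.000, vy=0.795 → t=0.162, apex=0.032, x_land=29.341, impact vy=-0.795
  bounce: vy ← 0.51·0.795 = 0.405
Arc 7: start y=0.000, vy=0.405 → t=0.083, apex=0.008, x_land=29.608, impact vy=-0.405
  bounce: vy ← 0.51·0.405 = 0.207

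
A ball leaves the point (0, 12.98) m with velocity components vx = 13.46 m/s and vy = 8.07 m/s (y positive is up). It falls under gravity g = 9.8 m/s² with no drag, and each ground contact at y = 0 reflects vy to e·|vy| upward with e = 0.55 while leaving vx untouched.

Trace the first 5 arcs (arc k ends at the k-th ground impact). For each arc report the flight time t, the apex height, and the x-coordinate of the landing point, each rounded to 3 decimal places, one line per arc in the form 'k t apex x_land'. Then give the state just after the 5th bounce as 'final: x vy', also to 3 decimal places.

1 2.647 16.303 35.635
2 2.006 4.932 62.642
3 1.104 1.492 77.496
4 0.607 0.451 85.665
5 0.334 0.137 90.158
final: 90.158 0.900

Arc 1: start y=12.980, vy=8.070 → t=2.647, apex=16.303, x_land=35.635, impact vy=-17.875
  bounce: vy ← 0.55·17.875 = 9.832
Arc 2: start y=0.000, vy=9.832 → t=2.006, apex=4.932, x_land=62.642, impact vy=-9.832
  bounce: vy ← 0.55·9.832 = 5.407
Arc 3: start y=0.000, vy=5.407 → t=1.104, apex=1.492, x_land=77.496, impact vy=-5.407
  bounce: vy ← 0.55·5.407 = 2.974
Arc 4: start y=0.000, vy=2.974 → t=0.607, apex=0.451, x_land=85.665, impact vy=-2.974
  bounce: vy ← 0.55·2.974 = 1.636
Arc 5: start y=0.000, vy=1.636 → t=0.334, apex=0.137, x_land=90.158, impact vy=-1.636
  bounce: vy ← 0.55·1.636 = 0.900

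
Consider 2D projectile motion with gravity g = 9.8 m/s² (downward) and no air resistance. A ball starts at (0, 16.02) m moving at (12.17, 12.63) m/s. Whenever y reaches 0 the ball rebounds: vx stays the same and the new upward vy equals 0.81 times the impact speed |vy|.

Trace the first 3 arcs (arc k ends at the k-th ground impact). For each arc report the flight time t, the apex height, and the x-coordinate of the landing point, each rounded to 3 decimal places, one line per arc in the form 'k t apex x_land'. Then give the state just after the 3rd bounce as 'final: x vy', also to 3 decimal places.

Arc 1: start y=16.020, vy=12.630 → t=3.509, apex=24.159, x_land=42.707, impact vy=-21.760
  bounce: vy ← 0.81·21.760 = 17.626
Arc 2: start y=0.000, vy=17.626 → t=3.597, apex=15.850, x_land=86.484, impact vy=-17.626
  bounce: vy ← 0.81·17.626 = 14.277
Arc 3: start y=0.000, vy=14.277 → t=2.914, apex=10.399, x_land=121.943, impact vy=-14.277
  bounce: vy ← 0.81·14.277 = 11.564

1 3.509 24.159 42.707
2 3.597 15.850 86.484
3 2.914 10.399 121.943
final: 121.943 11.564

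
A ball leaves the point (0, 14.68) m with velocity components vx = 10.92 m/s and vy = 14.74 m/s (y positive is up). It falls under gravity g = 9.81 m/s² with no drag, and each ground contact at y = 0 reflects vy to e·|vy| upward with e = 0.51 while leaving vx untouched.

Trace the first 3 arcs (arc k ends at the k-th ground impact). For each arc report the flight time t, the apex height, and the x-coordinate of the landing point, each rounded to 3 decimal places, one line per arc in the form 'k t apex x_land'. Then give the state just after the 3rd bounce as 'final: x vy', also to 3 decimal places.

1 3.794 25.754 41.430
2 2.337 6.699 66.952
3 1.192 1.742 79.969
final: 79.969 2.982

Arc 1: start y=14.680, vy=14.740 → t=3.794, apex=25.754, x_land=41.430, impact vy=-22.479
  bounce: vy ← 0.51·22.479 = 11.464
Arc 2: start y=0.000, vy=11.464 → t=2.337, apex=6.699, x_land=66.952, impact vy=-11.464
  bounce: vy ← 0.51·11.464 = 5.847
Arc 3: start y=0.000, vy=5.847 → t=1.192, apex=1.742, x_land=79.969, impact vy=-5.847
  bounce: vy ← 0.51·5.847 = 2.982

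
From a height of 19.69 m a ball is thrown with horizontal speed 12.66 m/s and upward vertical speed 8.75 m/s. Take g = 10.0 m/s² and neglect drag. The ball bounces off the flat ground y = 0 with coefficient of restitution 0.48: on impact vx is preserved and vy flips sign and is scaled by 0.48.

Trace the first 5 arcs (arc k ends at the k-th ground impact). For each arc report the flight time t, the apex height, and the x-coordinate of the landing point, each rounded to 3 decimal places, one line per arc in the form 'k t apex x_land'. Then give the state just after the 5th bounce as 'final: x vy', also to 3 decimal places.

Arc 1: start y=19.690, vy=8.750 → t=3.044, apex=23.518, x_land=38.534, impact vy=-21.688
  bounce: vy ← 0.48·21.688 = 10.410
Arc 2: start y=0.000, vy=10.410 → t=2.082, apex=5.419, x_land=64.893, impact vy=-10.410
  bounce: vy ← 0.48·10.410 = 4.997
Arc 3: start y=0.000, vy=4.997 → t=0.999, apex=1.248, x_land=77.545, impact vy=-4.997
  bounce: vy ← 0.48·4.997 = 2.399
Arc 4: start y=0.000, vy=2.399 → t=0.480, apex=0.288, x_land=83.618, impact vy=-2.399
  bounce: vy ← 0.48·2.399 = 1.151
Arc 5: start y=0.000, vy=1.151 → t=0.230, apex=0.066, x_land=86.533, impact vy=-1.151
  bounce: vy ← 0.48·1.151 = 0.553

1 3.044 23.518 38.534
2 2.082 5.419 64.893
3 0.999 1.248 77.545
4 0.480 0.288 83.618
5 0.230 0.066 86.533
final: 86.533 0.553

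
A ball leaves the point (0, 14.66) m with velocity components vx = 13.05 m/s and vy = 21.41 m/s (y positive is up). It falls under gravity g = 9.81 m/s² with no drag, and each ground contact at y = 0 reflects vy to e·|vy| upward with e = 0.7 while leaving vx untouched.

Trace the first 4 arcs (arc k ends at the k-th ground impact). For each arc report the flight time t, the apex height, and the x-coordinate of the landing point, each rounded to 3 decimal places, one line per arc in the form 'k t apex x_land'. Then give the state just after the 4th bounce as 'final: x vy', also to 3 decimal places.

Arc 1: start y=14.660, vy=21.410 → t=4.967, apex=38.023, x_land=64.815, impact vy=-27.313
  bounce: vy ← 0.7·27.313 = 19.119
Arc 2: start y=0.000, vy=19.119 → t=3.898, apex=18.631, x_land=115.683, impact vy=-19.119
  bounce: vy ← 0.7·19.119 = 13.384
Arc 3: start y=0.000, vy=13.384 → t=2.729, apex=9.129, x_land=151.291, impact vy=-13.384
  bounce: vy ← 0.7·13.384 = 9.368
Arc 4: start y=0.000, vy=9.368 → t=1.910, apex=4.473, x_land=176.216, impact vy=-9.368
  bounce: vy ← 0.7·9.368 = 6.558

1 4.967 38.023 64.815
2 3.898 18.631 115.683
3 2.729 9.129 151.291
4 1.910 4.473 176.216
final: 176.216 6.558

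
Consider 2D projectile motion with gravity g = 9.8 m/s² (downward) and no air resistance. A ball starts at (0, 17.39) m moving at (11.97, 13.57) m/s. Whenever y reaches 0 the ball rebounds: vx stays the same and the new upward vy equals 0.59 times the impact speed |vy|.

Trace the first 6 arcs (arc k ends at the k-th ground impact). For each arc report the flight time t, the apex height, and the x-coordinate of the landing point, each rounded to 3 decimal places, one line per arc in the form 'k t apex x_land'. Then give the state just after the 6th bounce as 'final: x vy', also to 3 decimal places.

Arc 1: start y=17.390, vy=13.570 → t=3.723, apex=26.785, x_land=44.561, impact vy=-22.913
  bounce: vy ← 0.59·22.913 = 13.518
Arc 2: start y=0.000, vy=13.518 → t=2.759, apex=9.324, x_land=77.585, impact vy=-13.518
  bounce: vy ← 0.59·13.518 = 7.976
Arc 3: start y=0.000, vy=7.976 → t=1.628, apex=3.246, x_land=97.069, impact vy=-7.976
  bounce: vy ← 0.59·7.976 = 4.706
Arc 4: start y=0.000, vy=4.706 → t=0.960, apex=1.130, x_land=108.564, impact vy=-4.706
  bounce: vy ← 0.59·4.706 = 2.776
Arc 5: start y=0.000, vy=2.776 → t=0.567, apex=0.393, x_land=115.346, impact vy=-2.776
  bounce: vy ← 0.59·2.776 = 1.638
Arc 6: start y=0.000, vy=1.638 → t=0.334, apex=0.137, x_land=119.348, impact vy=-1.638
  bounce: vy ← 0.59·1.638 = 0.966

1 3.723 26.785 44.561
2 2.759 9.324 77.585
3 1.628 3.246 97.069
4 0.960 1.130 108.564
5 0.567 0.393 115.346
6 0.334 0.137 119.348
final: 119.348 0.966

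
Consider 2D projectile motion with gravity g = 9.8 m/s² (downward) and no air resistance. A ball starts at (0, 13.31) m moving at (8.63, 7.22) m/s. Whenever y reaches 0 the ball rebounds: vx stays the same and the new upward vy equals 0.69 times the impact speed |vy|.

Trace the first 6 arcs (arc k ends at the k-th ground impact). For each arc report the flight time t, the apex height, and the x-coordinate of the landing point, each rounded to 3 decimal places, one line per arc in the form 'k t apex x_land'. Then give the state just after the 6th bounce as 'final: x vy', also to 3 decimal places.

1 2.542 15.970 21.938
2 2.491 7.603 43.438
3 1.719 3.620 58.273
4 1.186 1.723 68.509
5 0.818 0.821 75.572
6 0.565 0.391 80.445
final: 80.445 1.909

Arc 1: start y=13.310, vy=7.220 → t=2.542, apex=15.970, x_land=21.938, impact vy=-17.692
  bounce: vy ← 0.69·17.692 = 12.207
Arc 2: start y=0.000, vy=12.207 → t=2.491, apex=7.603, x_land=43.438, impact vy=-12.207
  bounce: vy ← 0.69·12.207 = 8.423
Arc 3: start y=0.000, vy=8.423 → t=1.719, apex=3.620, x_land=58.273, impact vy=-8.423
  bounce: vy ← 0.69·8.423 = 5.812
Arc 4: start y=0.000, vy=5.812 → t=1.186, apex=1.723, x_land=68.509, impact vy=-5.812
  bounce: vy ← 0.69·5.812 = 4.010
Arc 5: start y=0.000, vy=4.010 → t=0.818, apex=0.821, x_land=75.572, impact vy=-4.010
  bounce: vy ← 0.69·4.010 = 2.767
Arc 6: start y=0.000, vy=2.767 → t=0.565, apex=0.391, x_land=80.445, impact vy=-2.767
  bounce: vy ← 0.69·2.767 = 1.909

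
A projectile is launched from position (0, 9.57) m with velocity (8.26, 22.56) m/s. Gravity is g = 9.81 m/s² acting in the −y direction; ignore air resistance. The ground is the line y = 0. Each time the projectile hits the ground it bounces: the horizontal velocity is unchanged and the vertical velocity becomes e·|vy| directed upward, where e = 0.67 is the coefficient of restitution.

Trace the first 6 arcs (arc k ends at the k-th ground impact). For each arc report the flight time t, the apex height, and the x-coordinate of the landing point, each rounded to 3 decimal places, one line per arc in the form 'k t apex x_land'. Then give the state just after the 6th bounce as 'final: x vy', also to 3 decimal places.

Arc 1: start y=9.570, vy=22.560 → t=4.990, apex=35.511, x_land=41.220, impact vy=-26.395
  bounce: vy ← 0.67·26.395 = 17.685
Arc 2: start y=0.000, vy=17.685 → t=3.605, apex=15.941, x_land=71.002, impact vy=-17.685
  bounce: vy ← 0.67·17.685 = 11.849
Arc 3: start y=0.000, vy=11.849 → t=2.416, apex=7.156, x_land=90.955, impact vy=-11.849
  bounce: vy ← 0.67·11.849 = 7.939
Arc 4: start y=0.000, vy=7.939 → t=1.619, apex=3.212, x_land=104.324, impact vy=-7.939
  bounce: vy ← 0.67·7.939 = 5.319
Arc 5: start y=0.000, vy=5.319 → t=1.084, apex=1.442, x_land=113.281, impact vy=-5.319
  bounce: vy ← 0.67·5.319 = 3.564
Arc 6: start y=0.000, vy=3.564 → t=0.727, apex=0.647, x_land=119.282, impact vy=-3.564
  bounce: vy ← 0.67·3.564 = 2.388

1 4.990 35.511 41.220
2 3.605 15.941 71.002
3 2.416 7.156 90.955
4 1.619 3.212 104.324
5 1.084 1.442 113.281
6 0.727 0.647 119.282
final: 119.282 2.388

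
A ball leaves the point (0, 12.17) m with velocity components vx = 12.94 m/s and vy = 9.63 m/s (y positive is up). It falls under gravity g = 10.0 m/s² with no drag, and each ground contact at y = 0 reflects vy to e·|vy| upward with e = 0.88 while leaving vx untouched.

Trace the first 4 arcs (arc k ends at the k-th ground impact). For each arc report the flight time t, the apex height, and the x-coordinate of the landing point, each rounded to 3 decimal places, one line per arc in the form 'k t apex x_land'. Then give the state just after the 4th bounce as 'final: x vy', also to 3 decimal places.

1 2.796 16.807 36.185
2 3.227 13.015 77.940
3 2.840 10.079 114.684
4 2.499 7.805 147.019
final: 147.019 10.995

Arc 1: start y=12.170, vy=9.630 → t=2.796, apex=16.807, x_land=36.185, impact vy=-18.334
  bounce: vy ← 0.88·18.334 = 16.134
Arc 2: start y=0.000, vy=16.134 → t=3.227, apex=13.015, x_land=77.940, impact vy=-16.134
  bounce: vy ← 0.88·16.134 = 14.198
Arc 3: start y=0.000, vy=14.198 → t=2.840, apex=10.079, x_land=114.684, impact vy=-14.198
  bounce: vy ← 0.88·14.198 = 12.494
Arc 4: start y=0.000, vy=12.494 → t=2.499, apex=7.805, x_land=147.019, impact vy=-12.494
  bounce: vy ← 0.88·12.494 = 10.995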